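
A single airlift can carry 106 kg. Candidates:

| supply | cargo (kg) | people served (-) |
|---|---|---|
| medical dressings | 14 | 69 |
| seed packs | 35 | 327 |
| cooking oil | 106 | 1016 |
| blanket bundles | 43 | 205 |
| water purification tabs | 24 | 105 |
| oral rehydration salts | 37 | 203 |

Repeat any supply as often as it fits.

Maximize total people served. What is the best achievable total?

1016

Best packing: cooking oil — 106 kg, 1016 total.
Every other selection either busts 106 kg or fails to beat 1016.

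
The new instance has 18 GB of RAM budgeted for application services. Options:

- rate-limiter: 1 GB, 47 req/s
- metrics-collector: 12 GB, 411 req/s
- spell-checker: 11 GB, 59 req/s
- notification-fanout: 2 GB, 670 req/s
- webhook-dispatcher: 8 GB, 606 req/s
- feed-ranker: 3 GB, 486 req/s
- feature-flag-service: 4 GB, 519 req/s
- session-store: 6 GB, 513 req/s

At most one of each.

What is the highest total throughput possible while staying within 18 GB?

2328

Greedy by ratio would take rate-limiter + notification-fanout + feed-ranker + feature-flag-service + session-store: 16 GB used, total 2235.
Dropping session-store frees 6 GB; slotting in webhook-dispatcher (8 GB) lifts the total to 2328 at 18 GB.
Every other selection either busts 18 GB or fails to beat 2328.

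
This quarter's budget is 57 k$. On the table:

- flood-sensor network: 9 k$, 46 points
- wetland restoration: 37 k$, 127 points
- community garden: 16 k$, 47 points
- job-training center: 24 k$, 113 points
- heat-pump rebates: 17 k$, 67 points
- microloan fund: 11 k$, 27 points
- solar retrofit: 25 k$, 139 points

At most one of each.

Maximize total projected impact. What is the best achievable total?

252

Job-training center + solar retrofit uses 49 of the 57 k$ and totals 252.
An exhaustive check of the 128 subsets confirms 252.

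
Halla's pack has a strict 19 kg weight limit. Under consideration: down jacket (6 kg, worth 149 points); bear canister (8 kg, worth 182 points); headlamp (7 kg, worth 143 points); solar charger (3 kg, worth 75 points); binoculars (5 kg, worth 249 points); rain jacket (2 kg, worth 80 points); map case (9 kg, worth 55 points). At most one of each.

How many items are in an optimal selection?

4

Best achievable utility is 586.
bear canister + solar charger + binoculars + rain jacket hits 586 at 18 kg.
Every optimal selection uses 4 items.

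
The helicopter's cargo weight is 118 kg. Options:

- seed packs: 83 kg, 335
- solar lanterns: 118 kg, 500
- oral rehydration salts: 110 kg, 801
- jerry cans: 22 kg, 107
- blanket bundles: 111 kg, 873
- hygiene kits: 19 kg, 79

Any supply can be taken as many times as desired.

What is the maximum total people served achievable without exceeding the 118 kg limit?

873

Ranking by ratio (people served/kg): blanket bundles 7.86, oral rehydration salts 7.28, jerry cans 4.86.
Blanket bundles uses 111 of the 118 kg and totals 873.
Every other selection either busts 118 kg or fails to beat 873.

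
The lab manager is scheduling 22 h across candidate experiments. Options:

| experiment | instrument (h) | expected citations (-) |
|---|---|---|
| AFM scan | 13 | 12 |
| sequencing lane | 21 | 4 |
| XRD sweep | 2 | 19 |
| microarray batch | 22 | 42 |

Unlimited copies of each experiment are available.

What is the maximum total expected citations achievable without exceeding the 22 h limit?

209

11×XRD sweep uses 22 of the 22 h and totals 209.
Nothing else within 22 h beats 209.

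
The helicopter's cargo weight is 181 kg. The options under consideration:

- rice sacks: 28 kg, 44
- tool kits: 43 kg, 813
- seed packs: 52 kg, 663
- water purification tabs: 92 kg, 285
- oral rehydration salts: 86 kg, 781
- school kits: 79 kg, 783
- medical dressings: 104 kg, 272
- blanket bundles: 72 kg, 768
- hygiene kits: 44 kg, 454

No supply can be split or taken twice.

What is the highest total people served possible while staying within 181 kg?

2259

Density check — tool kits 18.91, seed packs 12.75, blanket bundles 10.67, hygiene kits 10.32 are the best per kg.
A density-first pass picks tool kits + seed packs + blanket bundles — 2244 at 167 kg.
Dropping blanket bundles frees 72 kg; slotting in school kits (79 kg) lifts the total to 2259 at 174 kg.
Runner-up tool kits + seed packs + oral rehydration salts tops out at 2257.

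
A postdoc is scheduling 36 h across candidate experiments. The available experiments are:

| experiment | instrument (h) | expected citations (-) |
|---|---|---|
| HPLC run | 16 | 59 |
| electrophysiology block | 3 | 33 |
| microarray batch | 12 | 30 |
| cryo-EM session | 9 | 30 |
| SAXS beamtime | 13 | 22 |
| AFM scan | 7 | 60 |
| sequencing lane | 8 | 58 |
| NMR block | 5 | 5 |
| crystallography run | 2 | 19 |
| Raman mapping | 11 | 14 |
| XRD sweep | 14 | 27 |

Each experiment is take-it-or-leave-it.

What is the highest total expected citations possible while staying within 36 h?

Density check — electrophysiology block 11.00, crystallography run 9.50, AFM scan 8.57, sequencing lane 7.25 are the best per h.
Best packing: HPLC run + electrophysiology block + AFM scan + sequencing lane + crystallography run — 36 h, 229 total.

229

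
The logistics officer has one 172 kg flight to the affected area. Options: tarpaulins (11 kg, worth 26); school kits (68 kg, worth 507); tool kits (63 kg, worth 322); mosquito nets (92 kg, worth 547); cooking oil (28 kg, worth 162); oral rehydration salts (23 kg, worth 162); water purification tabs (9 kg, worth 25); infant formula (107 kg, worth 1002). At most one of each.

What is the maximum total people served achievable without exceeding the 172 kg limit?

1352

The ratio heuristic lands on cooking oil + oral rehydration salts + water purification tabs + infant formula (1351) but leaves 5 kg idle.
The 9 kg tied up in water purification tabs is better spent on tarpaulins — total rises to 1352 (169 kg).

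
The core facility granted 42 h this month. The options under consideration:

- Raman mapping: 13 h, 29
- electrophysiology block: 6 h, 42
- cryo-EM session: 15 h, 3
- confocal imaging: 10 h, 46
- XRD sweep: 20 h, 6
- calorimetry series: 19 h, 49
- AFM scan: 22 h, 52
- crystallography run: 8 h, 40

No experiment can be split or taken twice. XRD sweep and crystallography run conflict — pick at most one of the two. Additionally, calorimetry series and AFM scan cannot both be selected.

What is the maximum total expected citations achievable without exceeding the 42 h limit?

Density check — electrophysiology block 7.00, crystallography run 5.00, confocal imaging 4.60, calorimetry series 2.58 are the best per h.
Taking Raman mapping + electrophysiology block + confocal imaging + crystallography run: 37 h used, 157 in expected citations.
Every other selection either busts 42 h or breaks a pairing rule or fails to beat 157.

157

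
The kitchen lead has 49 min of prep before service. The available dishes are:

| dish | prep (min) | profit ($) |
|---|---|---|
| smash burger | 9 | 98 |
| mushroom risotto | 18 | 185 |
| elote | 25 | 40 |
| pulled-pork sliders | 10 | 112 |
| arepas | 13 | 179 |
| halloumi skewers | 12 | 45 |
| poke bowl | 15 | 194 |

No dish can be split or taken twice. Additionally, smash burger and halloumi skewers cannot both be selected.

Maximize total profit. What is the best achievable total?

583

Smash burger + pulled-pork sliders + arepas + poke bowl uses 47 of the 49 min and totals 583.
The closest alternative, mushroom risotto + arepas + poke bowl, reaches only 558.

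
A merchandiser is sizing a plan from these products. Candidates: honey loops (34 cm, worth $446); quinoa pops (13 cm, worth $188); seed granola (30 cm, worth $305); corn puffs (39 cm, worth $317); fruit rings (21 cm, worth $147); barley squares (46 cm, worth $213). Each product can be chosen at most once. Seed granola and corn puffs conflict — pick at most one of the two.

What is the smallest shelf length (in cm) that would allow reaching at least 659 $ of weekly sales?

64

Minimise cm subject to total weekly sales ≥ 659.
honey loops + seed granola reaches 751 using 64 cm.
No combination under 64 cm hits 659.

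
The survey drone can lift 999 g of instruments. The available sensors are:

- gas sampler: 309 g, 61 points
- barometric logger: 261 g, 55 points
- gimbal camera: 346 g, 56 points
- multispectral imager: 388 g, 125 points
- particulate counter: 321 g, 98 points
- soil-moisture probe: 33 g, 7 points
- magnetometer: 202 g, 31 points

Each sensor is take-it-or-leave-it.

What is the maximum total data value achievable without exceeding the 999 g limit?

278

Density check — multispectral imager 0.32, particulate counter 0.31, soil-moisture probe 0.21 are the best per g.
A density-first pass picks multispectral imager + particulate counter + soil-moisture probe + magnetometer — 261 at 944 g.
The 235 g tied up in soil-moisture probe and magnetometer is better spent on barometric logger — total rises to 278 (970 g).
Runner-up multispectral imager + particulate counter + soil-moisture probe + magnetometer tops out at 261.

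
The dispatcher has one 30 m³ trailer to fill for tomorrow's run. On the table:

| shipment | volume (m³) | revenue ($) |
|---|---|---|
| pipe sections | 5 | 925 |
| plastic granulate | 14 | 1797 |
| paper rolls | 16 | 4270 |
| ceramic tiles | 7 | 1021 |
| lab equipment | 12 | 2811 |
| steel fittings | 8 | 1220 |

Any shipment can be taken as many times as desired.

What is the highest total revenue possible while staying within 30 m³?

7081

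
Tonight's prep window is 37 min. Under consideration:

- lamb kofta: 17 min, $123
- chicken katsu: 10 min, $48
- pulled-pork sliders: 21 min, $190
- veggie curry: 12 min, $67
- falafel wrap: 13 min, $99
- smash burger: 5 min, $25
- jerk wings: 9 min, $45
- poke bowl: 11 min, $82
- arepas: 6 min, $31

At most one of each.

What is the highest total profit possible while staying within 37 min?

297

Density check — pulled-pork sliders 9.05, falafel wrap 7.62, poke bowl 7.45, lamb kofta 7.24 are the best per min.
Greedy by ratio would take pulled-pork sliders + falafel wrap: 34 min used, total 289.
The 13 min tied up in falafel wrap is better spent on smash burger + poke bowl — total rises to 297 (37 min).
Runner-up pulled-pork sliders + falafel wrap tops out at 289.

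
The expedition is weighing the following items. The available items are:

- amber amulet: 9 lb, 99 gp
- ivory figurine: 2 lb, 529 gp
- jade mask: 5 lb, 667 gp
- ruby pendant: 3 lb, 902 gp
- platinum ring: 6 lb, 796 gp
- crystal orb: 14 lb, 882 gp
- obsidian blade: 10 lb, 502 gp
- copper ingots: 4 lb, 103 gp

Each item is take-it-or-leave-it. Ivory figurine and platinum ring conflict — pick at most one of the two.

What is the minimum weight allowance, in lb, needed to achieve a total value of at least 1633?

Look for the lowest-weight combination reaching 1633.
ruby pendant + platinum ring: 1698 value at 9 lb.
Any bundle with less than 9 lb falls short of 1633.

9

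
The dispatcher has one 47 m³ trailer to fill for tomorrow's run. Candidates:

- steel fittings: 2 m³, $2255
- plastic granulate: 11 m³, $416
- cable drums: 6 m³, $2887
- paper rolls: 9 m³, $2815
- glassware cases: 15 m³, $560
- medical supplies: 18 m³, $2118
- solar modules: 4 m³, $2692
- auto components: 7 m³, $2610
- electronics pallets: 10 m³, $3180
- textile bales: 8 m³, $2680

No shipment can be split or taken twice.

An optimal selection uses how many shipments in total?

7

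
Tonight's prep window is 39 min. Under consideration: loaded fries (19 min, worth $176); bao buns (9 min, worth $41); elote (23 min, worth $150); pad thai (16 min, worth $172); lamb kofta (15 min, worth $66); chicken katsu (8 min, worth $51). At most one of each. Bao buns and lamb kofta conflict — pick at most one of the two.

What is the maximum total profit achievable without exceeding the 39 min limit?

348

By profit per min: pad thai 10.75, loaded fries 9.26, elote 6.52, chicken katsu 6.38 lead.
Loaded fries + pad thai uses 35 of the 39 min and totals 348.
Next best is elote + pad thai at 322 (39 min) — short by 26.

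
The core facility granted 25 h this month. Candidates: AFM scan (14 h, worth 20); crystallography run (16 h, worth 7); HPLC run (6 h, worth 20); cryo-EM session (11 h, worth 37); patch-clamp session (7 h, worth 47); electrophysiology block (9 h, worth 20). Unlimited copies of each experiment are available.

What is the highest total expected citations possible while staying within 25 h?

141

Ranking by ratio (expected citations/h): patch-clamp session 6.71, cryo-EM session 3.36, HPLC run 3.33.
Best packing: 3×patch-clamp session — 21 h, 141 total.
Nothing else within 25 h beats 141.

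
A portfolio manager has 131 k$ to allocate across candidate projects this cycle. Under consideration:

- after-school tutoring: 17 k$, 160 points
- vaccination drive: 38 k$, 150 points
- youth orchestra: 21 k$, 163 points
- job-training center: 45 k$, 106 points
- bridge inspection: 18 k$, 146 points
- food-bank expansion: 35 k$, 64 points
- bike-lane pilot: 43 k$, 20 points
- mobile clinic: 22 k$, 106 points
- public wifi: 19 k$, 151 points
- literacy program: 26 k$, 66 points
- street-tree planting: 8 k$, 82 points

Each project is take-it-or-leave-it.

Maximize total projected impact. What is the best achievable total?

874

The ratio ordering already packs tightly: after-school tutoring + youth orchestra + bridge inspection + mobile clinic + public wifi + literacy program + street-tree planting, 131 k$, 874.
The closest alternative, after-school tutoring + vaccination drive + youth orchestra + bridge inspection + public wifi + street-tree planting, reaches only 852.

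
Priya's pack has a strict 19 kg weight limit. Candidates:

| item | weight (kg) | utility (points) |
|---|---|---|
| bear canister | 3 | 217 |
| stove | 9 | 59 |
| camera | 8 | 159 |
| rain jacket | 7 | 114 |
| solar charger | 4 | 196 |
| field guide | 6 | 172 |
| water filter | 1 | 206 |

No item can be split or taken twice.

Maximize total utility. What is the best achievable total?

791

Best packing: bear canister + solar charger + field guide + water filter — 14 kg, 791 total.
The spare 5 kg is too small for any remaining item, and no exchange beats 791.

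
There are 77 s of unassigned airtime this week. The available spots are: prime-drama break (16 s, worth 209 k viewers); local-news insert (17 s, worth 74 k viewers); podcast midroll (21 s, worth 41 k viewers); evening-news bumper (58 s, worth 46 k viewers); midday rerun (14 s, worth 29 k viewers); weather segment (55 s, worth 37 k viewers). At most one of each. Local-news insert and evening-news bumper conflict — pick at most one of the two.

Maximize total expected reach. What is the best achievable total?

353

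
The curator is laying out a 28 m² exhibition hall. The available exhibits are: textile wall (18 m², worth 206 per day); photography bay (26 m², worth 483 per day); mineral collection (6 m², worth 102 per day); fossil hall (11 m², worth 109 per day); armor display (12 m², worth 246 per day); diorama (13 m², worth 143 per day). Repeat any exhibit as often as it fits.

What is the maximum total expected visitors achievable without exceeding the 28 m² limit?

Density check — armor display 20.50, photography bay 18.58, mineral collection 17.00, textile wall 11.44 are the best per m².
The ratio ordering already packs tightly: 2×armor display, 24 m², 492.
Nothing else within 28 m² beats 492.

492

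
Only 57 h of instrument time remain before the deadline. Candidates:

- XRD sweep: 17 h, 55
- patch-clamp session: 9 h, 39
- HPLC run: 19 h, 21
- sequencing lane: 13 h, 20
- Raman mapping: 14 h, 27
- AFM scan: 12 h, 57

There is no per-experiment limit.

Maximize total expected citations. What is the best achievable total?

267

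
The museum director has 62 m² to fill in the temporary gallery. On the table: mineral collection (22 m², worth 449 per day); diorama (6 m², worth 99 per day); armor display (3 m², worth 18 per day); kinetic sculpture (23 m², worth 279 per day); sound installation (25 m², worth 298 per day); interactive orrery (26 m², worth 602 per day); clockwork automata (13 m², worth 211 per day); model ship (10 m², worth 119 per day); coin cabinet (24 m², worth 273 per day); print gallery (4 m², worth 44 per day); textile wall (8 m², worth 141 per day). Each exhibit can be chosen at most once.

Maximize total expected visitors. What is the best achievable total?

1291

Mineral collection + diorama + interactive orrery + textile wall uses 62 of the 62 m² and totals 1291.
Runner-up mineral collection + interactive orrery + clockwork automata tops out at 1262.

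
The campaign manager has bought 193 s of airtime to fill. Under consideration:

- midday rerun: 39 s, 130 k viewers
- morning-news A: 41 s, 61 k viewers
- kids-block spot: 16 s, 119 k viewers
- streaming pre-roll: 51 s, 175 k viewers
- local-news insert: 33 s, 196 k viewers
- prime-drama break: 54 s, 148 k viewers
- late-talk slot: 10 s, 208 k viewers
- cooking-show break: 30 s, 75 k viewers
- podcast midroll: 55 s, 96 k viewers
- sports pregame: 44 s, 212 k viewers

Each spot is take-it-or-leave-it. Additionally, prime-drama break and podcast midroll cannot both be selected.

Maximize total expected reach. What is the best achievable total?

Taking midday rerun + kids-block spot + streaming pre-roll + local-news insert + late-talk slot + sports pregame: 193 s used, 1040 in expected reach.

1040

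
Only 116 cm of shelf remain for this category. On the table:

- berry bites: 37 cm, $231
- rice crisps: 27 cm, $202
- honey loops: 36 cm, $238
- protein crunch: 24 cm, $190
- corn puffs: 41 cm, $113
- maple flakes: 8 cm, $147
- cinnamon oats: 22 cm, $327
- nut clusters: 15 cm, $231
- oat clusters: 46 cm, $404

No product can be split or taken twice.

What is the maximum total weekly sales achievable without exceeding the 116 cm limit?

Best packing: protein crunch + maple flakes + cinnamon oats + nut clusters + oat clusters — 115 cm, 1299 total.

1299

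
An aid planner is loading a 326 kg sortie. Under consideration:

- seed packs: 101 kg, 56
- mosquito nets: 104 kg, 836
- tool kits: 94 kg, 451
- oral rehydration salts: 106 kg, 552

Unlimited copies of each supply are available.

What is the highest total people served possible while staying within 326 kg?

By people served per kg: mosquito nets 8.04, oral rehydration salts 5.21, tool kits 4.80, seed packs 0.55 lead.
The ratio ordering already packs tightly: 3×mosquito nets, 312 kg, 2508.
Nothing else within 326 kg beats 2508.

2508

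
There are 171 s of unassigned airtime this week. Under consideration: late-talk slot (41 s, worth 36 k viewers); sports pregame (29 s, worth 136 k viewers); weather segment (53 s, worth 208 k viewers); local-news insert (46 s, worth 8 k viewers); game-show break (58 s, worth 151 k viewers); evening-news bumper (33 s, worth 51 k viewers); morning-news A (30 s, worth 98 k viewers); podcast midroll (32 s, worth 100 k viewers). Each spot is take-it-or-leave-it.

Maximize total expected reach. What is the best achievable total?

By expected reach per s: sports pregame 4.69, weather segment 3.92, morning-news A 3.27, podcast midroll 3.12 lead.
Filling by ratio: sports pregame + weather segment + morning-news A + podcast midroll for 542, with 27 s left unused.
The 32 s tied up in podcast midroll is better spent on game-show break — total rises to 593 (170 s).
Runner-up sports pregame + weather segment + morning-news A + podcast midroll tops out at 542.

593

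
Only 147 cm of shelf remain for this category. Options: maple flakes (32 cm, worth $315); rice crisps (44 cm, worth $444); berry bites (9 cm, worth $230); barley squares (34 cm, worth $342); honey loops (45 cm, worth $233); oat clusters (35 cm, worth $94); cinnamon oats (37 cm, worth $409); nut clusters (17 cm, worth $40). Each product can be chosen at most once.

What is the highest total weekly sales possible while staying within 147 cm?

By weekly sales per cm: berry bites 25.56, cinnamon oats 11.05, rice crisps 10.09, barley squares 10.06 lead.
A density-first pass picks rice crisps + berry bites + barley squares + cinnamon oats + nut clusters — 1465 at 141 cm.
Dropping berry bites and nut clusters frees 26 cm; slotting in maple flakes (32 cm) lifts the total to 1510 at 147 cm.
No other feasible combination exceeds 1510.

1510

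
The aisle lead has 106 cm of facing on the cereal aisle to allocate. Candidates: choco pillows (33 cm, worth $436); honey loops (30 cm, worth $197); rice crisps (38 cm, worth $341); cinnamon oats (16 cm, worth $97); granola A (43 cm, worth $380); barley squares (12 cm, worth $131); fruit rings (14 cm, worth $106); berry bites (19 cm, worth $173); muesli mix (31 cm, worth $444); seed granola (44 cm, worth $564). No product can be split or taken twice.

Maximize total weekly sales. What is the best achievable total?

1312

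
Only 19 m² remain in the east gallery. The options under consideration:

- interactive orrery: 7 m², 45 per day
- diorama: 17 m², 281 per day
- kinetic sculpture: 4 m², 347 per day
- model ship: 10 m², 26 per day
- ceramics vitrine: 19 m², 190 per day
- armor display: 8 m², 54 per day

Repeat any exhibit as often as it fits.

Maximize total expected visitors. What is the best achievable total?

1388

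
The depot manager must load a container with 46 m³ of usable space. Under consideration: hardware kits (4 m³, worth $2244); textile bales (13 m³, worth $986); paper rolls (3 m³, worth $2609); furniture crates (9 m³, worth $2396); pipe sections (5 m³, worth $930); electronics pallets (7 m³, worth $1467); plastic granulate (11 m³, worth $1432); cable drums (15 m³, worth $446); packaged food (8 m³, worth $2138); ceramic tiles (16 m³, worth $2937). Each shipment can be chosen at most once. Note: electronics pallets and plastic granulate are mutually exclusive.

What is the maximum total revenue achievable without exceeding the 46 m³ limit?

13254

Greedy by ratio would take hardware kits + paper rolls + furniture crates + pipe sections + electronics pallets + packaged food: 36 m³ used, total 11784.
Replace electronics pallets with ceramic tiles: the trade gains 1470 net, giving 13254 at 45 m³.
Runner-up hardware kits + paper rolls + furniture crates + pipe sections + electronics pallets + ceramic tiles tops out at 12583.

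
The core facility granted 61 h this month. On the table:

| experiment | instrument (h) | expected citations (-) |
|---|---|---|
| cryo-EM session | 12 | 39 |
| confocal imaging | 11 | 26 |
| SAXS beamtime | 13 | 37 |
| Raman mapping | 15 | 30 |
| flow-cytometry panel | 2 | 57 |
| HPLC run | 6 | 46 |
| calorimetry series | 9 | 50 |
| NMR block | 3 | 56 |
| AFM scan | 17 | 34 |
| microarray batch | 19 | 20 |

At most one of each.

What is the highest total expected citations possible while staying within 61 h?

315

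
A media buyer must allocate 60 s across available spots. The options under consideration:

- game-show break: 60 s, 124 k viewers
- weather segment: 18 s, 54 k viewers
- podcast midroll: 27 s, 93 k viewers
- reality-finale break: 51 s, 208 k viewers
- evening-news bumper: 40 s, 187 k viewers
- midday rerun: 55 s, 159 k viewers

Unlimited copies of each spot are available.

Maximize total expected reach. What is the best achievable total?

241

Best packing: weather segment + evening-news bumper — 58 s, 241 total.
That's the maximum — no swap from here does better than 241.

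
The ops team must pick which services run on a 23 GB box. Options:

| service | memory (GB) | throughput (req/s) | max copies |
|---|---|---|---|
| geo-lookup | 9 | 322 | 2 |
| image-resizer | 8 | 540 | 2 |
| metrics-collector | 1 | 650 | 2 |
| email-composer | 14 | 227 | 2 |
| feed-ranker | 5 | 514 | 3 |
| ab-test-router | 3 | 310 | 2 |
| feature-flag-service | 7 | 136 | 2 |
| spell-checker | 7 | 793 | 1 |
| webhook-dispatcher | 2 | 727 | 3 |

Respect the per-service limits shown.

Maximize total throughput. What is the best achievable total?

5098

A density-first pass picks 2×metrics-collector + 2×ab-test-router + spell-checker + 3×webhook-dispatcher — 4894 at 21 GB.
The 3 GB tied up in ab-test-router is better spent on feed-ranker — total rises to 5098 (23 GB).
Every other selection either busts 23 GB or exceeds an availability limit or fails to beat 5098.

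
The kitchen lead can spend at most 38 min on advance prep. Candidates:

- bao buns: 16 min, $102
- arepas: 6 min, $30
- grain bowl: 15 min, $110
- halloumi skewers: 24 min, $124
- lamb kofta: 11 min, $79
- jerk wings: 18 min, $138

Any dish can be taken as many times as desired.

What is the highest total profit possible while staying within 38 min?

Best packing: 2×jerk wings — 36 min, 276 total.
Nothing else within 38 min beats 276.

276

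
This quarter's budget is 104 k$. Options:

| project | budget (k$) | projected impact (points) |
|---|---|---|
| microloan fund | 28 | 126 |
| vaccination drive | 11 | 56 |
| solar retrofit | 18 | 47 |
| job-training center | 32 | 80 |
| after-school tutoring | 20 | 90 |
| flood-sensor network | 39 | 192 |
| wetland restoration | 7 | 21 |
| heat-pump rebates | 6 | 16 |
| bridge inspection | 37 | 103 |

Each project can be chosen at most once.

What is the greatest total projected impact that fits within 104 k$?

480

Density check — vaccination drive 5.09, flood-sensor network 4.92, microloan fund 4.50, after-school tutoring 4.50 are the best per k$.
Microloan fund + vaccination drive + after-school tutoring + flood-sensor network + heat-pump rebates uses 104 of the 104 k$ and totals 480.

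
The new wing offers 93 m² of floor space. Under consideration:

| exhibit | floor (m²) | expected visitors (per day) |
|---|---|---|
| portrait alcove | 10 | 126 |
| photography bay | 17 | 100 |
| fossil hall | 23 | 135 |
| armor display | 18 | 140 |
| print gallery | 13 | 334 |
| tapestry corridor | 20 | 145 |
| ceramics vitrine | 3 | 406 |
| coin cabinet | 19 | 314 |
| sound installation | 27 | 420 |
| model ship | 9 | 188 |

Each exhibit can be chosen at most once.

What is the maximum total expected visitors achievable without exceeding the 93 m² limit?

1807

Ranking by ratio (expected visitors/m²): ceramics vitrine 135.33, print gallery 25.69, model ship 20.89.
Filling by ratio: portrait alcove + print gallery + ceramics vitrine + coin cabinet + sound installation + model ship for 1788, with 12 m² left unused.
Replace portrait alcove with tapestry corridor: the trade gains 19 net, giving 1807 at 91 m².
Every other selection either busts 93 m² or fails to beat 1807.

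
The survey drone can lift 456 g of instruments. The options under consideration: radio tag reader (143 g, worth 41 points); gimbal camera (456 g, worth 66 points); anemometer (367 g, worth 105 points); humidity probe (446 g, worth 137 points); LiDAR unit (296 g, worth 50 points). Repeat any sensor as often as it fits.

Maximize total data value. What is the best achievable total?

By data value per g: humidity probe 0.31, radio tag reader 0.29, anemometer 0.29, LiDAR unit 0.17 lead.
Taking humidity probe: 446 g used, 137 in data value.
Every other selection either busts 456 g or fails to beat 137.

137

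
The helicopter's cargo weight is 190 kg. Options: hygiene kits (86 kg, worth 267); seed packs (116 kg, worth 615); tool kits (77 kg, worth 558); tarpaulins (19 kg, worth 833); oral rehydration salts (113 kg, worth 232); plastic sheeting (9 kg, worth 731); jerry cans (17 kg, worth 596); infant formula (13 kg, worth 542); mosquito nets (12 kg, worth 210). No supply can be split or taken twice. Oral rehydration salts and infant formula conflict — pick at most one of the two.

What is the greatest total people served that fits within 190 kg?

3527

A density-first pass picks tool kits + tarpaulins + plastic sheeting + jerry cans + infant formula + mosquito nets — 3470 at 147 kg.
Replace tool kits with seed packs: the trade gains 57 net, giving 3527 at 186 kg.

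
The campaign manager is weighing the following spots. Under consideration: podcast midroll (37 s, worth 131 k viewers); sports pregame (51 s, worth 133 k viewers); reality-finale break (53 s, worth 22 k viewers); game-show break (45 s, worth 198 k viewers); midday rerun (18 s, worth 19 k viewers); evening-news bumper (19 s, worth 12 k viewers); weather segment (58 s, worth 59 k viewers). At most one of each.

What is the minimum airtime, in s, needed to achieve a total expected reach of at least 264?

Minimise s subject to total expected reach ≥ 264.
podcast midroll + game-show break reaches 329 using 82 s.
Any bundle with less than 82 s falls short of 264.

82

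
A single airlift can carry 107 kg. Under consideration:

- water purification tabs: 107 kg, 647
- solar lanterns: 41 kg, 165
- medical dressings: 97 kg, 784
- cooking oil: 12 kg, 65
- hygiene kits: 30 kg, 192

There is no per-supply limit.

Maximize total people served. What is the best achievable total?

784

Medical dressings uses 97 of the 107 kg and totals 784.
Nothing else within 107 kg beats 784.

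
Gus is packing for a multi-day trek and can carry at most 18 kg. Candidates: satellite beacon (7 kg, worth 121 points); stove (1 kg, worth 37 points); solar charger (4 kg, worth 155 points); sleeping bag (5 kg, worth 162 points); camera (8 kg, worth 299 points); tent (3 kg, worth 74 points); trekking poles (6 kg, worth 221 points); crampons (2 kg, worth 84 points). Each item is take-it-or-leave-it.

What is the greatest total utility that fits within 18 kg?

A density-first pass picks stove + solar charger + camera + tent + crampons — 649 at 18 kg.
The 6 kg tied up in stove and tent and crampons is better spent on trekking poles — total rises to 675 (18 kg).
Nothing else within 18 kg beats 675.

675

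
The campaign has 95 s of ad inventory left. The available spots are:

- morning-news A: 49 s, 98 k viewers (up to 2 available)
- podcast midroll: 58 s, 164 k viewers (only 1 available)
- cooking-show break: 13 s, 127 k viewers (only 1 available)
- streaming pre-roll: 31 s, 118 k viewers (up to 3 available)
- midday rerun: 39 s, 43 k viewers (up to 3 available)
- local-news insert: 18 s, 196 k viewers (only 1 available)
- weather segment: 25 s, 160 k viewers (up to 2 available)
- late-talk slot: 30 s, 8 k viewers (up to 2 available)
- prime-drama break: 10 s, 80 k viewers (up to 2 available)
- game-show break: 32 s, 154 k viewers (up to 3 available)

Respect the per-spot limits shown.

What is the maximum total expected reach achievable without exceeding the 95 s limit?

723

Filling by ratio: cooking-show break + local-news insert + weather segment + 2×prime-drama break for 643, with 19 s left unused.
Replace prime-drama break with weather segment: the trade gains 80 net, giving 723 at 91 s.
Every other selection either busts 95 s or exceeds an availability limit or fails to beat 723.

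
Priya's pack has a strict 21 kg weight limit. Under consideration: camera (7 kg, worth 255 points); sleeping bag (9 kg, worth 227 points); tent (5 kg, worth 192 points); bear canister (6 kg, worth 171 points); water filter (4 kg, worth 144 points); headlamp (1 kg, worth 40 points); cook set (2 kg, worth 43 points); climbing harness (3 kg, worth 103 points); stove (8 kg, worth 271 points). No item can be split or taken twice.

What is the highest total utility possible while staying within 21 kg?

Filling by ratio: camera + tent + water filter + headlamp + climbing harness for 734, with 1 kg left unused.
Replace water filter and climbing harness with stove: the trade gains 24 net, giving 758 at 21 kg.
An exhaustive check of the 512 subsets confirms 758.

758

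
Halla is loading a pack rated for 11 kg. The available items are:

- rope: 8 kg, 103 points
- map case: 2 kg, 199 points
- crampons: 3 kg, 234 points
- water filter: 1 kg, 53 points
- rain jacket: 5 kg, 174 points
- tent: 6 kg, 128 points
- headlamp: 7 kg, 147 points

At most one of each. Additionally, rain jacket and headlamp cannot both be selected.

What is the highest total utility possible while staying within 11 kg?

660

Taking map case + crampons + water filter + rain jacket: 11 kg used, 660 in utility.
The closest alternative, map case + crampons + rain jacket, reaches only 607.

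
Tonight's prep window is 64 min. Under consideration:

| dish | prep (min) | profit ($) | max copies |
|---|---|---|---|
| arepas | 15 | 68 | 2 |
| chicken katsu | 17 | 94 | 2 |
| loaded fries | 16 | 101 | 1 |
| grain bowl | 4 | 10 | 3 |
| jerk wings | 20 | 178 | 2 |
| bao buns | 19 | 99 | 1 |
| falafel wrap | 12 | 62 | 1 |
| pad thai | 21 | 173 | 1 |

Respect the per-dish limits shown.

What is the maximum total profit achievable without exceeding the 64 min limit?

The ratio ordering already packs tightly: 2×jerk wings + pad thai, 61 min, 529.

529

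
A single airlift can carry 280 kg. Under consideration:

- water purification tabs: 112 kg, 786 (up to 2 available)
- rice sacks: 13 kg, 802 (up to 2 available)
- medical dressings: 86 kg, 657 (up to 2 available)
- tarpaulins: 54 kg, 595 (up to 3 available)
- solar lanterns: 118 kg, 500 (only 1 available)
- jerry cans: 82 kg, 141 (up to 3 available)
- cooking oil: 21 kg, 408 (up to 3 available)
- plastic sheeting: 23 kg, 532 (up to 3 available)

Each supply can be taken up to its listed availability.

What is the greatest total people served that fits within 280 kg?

5614

Density check — rice sacks 61.69, plastic sheeting 23.13, cooking oil 19.43 are the best per kg.
2×rice sacks + 2×tarpaulins + 3×cooking oil + 3×plastic sheeting uses 266 of the 280 kg and totals 5614.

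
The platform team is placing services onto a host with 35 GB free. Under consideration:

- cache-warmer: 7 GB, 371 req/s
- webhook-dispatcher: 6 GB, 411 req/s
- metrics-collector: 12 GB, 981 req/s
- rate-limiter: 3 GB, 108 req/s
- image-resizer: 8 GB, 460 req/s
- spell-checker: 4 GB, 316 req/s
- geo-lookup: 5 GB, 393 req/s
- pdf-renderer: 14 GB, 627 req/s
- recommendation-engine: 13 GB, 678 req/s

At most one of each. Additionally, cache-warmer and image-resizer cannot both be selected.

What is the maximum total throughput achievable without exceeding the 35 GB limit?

Webhook-dispatcher + metrics-collector + image-resizer + spell-checker + geo-lookup uses 35 of the 35 GB and totals 2561.
Every other selection either busts 35 GB or breaks a pairing rule or fails to beat 2561.

2561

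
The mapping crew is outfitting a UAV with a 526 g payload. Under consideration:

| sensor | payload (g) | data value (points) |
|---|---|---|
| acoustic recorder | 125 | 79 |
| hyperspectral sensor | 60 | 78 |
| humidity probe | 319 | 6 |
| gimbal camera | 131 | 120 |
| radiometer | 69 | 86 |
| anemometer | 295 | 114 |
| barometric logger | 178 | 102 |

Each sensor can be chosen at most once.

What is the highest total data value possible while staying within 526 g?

387

Filling by ratio: acoustic recorder + hyperspectral sensor + gimbal camera + radiometer for 363, with 141 g left unused.
Replace hyperspectral sensor with barometric logger: the trade gains 24 net, giving 387 at 503 g.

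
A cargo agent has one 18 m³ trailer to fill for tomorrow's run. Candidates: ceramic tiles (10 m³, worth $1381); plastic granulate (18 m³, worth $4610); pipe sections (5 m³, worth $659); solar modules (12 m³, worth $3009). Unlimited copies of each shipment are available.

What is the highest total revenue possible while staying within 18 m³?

Ranking by ratio (revenue/m³): plastic granulate 256.11, solar modules 250.75, ceramic tiles 138.10.
Best packing: plastic granulate — 18 m³, 4610 total.
Nothing else within 18 m³ beats 4610.

4610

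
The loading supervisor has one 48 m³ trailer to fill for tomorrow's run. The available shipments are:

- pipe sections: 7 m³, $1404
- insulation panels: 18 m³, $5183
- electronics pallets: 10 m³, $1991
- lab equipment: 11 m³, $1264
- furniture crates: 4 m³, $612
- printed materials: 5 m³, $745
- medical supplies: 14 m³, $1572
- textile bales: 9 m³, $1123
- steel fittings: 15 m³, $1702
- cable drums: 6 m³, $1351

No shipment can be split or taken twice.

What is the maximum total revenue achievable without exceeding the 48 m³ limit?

10674

Density check — insulation panels 287.94, cable drums 225.17, pipe sections 200.57 are the best per m³.
Greedy by ratio would take pipe sections + insulation panels + electronics pallets + furniture crates + cable drums: 45 m³ used, total 10541.
Replace furniture crates with printed materials: the trade gains 133 net, giving 10674 at 46 m³.
The spare 2 m³ is too small for any remaining shipment, and no exchange beats 10674.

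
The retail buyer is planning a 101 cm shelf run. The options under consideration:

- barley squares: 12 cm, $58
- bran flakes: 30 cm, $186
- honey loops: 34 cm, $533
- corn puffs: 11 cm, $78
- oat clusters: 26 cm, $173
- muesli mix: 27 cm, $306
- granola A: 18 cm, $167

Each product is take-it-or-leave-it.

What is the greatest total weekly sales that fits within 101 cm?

By weekly sales per cm: honey loops 15.68, muesli mix 11.33, granola A 9.28, corn puffs 7.09 lead.
Greedy by ratio would take honey loops + corn puffs + muesli mix + granola A: 90 cm used, total 1084.
The 18 cm tied up in granola A is better spent on oat clusters — total rises to 1090 (98 cm).

1090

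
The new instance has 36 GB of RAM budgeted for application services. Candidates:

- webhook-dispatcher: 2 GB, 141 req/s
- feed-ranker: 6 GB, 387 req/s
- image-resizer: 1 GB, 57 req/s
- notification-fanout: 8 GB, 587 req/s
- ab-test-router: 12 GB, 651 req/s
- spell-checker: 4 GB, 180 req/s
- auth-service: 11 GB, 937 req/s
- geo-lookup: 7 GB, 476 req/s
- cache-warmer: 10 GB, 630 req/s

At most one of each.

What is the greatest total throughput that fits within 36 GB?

Density check — auth-service 85.18, notification-fanout 73.38, webhook-dispatcher 70.50 are the best per GB.
The ratio heuristic lands on webhook-dispatcher + feed-ranker + image-resizer + notification-fanout + auth-service + geo-lookup (2585) but leaves 1 GB idle.
Replace webhook-dispatcher and feed-ranker and image-resizer with cache-warmer: the trade gains 45 net, giving 2630 at 36 GB.
Nothing else within 36 GB beats 2630.

2630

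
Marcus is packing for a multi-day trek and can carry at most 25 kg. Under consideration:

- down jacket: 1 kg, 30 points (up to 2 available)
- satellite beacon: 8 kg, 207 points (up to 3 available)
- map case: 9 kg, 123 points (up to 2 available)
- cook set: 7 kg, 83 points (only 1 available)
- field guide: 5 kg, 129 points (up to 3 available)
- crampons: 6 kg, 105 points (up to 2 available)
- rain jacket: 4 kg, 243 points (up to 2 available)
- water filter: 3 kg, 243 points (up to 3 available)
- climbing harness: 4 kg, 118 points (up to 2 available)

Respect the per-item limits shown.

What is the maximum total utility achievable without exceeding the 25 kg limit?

1451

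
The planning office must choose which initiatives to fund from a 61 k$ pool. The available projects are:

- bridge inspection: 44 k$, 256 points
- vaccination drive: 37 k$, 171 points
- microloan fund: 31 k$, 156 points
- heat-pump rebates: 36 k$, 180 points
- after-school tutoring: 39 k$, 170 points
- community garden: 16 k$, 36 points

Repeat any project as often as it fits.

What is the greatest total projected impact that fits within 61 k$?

292

By projected impact per k$: bridge inspection 5.82, microloan fund 5.03, heat-pump rebates 5.00, vaccination drive 4.62 lead.
Taking bridge inspection + community garden: 60 k$ used, 292 in projected impact.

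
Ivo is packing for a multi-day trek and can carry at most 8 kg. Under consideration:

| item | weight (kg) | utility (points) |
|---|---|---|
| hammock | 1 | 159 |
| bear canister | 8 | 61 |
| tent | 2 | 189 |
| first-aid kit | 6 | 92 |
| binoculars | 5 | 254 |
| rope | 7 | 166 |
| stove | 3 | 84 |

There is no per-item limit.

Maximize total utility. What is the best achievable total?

1272

The ratio ordering already packs tightly: 8×hammock, 8 kg, 1272.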